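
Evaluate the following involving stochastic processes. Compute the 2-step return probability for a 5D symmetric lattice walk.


P(return in 2 steps) = P(reverse first step) = 1/(2d)
= 1/10
= 0.1000

0.1000


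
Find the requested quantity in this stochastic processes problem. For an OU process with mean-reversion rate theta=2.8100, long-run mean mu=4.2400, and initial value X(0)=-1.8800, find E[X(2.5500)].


E[X(t)] = mu + (X(0) - mu)*exp(-theta*t)
= 4.2400 + (-1.8800 - 4.2400)*exp(-2.8100*2.5500)
= 4.2400 + -6.1200 * 7.7279e-04
= 4.2353

4.2353


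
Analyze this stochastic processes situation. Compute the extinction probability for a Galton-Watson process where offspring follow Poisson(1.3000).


Since mu = 1.3000 > 1, extinction prob q < 1.
Solve s = exp(mu*(s-1)) iteratively.
q = 0.5770

0.5770


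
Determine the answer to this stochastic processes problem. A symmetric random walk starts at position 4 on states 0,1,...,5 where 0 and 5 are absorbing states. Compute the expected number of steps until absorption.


For symmetric RW on 0,...,N with absorbing barriers, E(i) = i*(N-i)
E(4) = 4 * 1 = 4

4


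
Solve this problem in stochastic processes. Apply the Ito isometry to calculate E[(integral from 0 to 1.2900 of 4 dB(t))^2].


By Ito isometry: E[(int f dB)^2] = int f^2 dt
= 4^2 * 1.2900
= 16 * 1.2900 = 20.6400

20.6400


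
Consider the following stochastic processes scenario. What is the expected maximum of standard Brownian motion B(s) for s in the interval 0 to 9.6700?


E(max B(s)) = sqrt(2t/pi)
= sqrt(2*9.6700/pi)
= sqrt(6.1561)
= 2.4812

2.4812


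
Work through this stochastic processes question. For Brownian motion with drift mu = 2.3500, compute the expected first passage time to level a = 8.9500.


Expected first passage time = a/mu
= 8.9500/2.3500
= 3.8085

3.8085


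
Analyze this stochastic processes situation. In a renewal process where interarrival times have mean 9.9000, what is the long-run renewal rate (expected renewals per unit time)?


Long-run renewal rate = 1/E(X)
= 1/9.9000
= 0.1010

0.1010


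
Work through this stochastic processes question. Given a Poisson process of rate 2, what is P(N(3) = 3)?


P(N(t)=k) = (lambda*t)^k * exp(-lambda*t) / k!
lambda*t = 6
= 6^3 * exp(-6) / 3!
= 216 * 0.0025 / 6
= 0.0892

0.0892


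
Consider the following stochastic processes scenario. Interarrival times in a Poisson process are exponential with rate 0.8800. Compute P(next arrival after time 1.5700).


P(X > t) = exp(-lambda * t)
= exp(-0.8800 * 1.5700)
= exp(-1.3816) = 0.2512

0.2512


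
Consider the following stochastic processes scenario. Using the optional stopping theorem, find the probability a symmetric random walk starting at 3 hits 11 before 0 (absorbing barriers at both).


By optional stopping theorem: E(M at tau) = M(0) = 3
P(hit 11)*11 + P(hit 0)*0 = 3
P(hit 11) = (3 - 0)/(11 - 0) = 3/11 = 0.2727

0.2727


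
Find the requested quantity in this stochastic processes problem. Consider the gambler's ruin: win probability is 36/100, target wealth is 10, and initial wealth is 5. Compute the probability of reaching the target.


Gambler's ruin formula:
r = q/p = 0.6400/0.3600 = 1.7778
P(win) = (1 - r^i)/(1 - r^N)
= (1 - 1.7778^5)/(1 - 1.7778^10)
= 0.0533

0.0533


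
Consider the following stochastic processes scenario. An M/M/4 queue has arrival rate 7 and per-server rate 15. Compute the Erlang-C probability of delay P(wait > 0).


a = lambda/mu = 0.4667
rho = a/c = 0.1167
Erlang-C formula applied:
C(c,a) = 0.0014

0.0014


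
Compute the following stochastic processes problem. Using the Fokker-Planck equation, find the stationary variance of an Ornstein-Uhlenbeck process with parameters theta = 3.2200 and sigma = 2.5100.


Stationary variance = sigma^2 / (2*theta)
= 2.5100^2 / (2*3.2200)
= 6.3001 / 6.4400
= 0.9783

0.9783


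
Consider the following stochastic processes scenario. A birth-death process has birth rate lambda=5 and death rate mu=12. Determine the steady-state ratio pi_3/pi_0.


For birth-death process, pi_n/pi_0 = (lambda/mu)^n
= (5/12)^3
= 0.0723

0.0723


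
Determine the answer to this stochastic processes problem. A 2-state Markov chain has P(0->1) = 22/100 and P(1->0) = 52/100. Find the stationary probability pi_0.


Stationary distribution: pi_0 = p10/(p01+p10), pi_1 = p01/(p01+p10)
p01 = 0.2200, p10 = 0.5200
pi_0 = 0.7027

0.7027


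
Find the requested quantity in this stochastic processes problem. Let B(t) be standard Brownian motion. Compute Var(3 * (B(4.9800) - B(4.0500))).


Var(alpha*(B(t)-B(s))) = alpha^2 * (t-s)
= 3^2 * (4.9800 - 4.0500)
= 9 * 0.9300
= 8.3700

8.3700


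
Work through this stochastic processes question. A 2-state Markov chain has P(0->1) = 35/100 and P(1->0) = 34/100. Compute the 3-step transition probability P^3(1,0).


Computing P^3 by matrix multiplication.
P = [[0.6500, 0.3500], [0.3400, 0.6600]]
After raising P to the power 3:
P^3(1,0) = 0.4781

0.4781


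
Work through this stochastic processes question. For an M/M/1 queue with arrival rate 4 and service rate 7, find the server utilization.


rho = lambda/mu
= 4/7
= 0.5714

0.5714


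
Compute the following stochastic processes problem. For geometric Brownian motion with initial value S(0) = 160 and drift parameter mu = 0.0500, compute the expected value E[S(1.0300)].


E[S(t)] = S(0) * exp(mu * t)
= 160 * exp(0.0500 * 1.0300)
= 160 * 1.0528
= 168.4559

168.4559


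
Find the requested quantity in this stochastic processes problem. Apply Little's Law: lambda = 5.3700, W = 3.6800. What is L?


Little's Law: L = lambda * W
= 5.3700 * 3.6800
= 19.7616

19.7616


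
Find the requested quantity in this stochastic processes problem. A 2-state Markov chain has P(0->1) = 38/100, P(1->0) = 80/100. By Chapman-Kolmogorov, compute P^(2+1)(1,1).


P^3 = P^2 * P^1
Computing via matrix multiplication of the transition matrix.
Entry (1,1) of P^3 = 0.3181

0.3181


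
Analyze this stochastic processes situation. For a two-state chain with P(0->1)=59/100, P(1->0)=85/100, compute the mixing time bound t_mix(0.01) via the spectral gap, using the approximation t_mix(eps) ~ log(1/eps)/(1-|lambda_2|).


lambda_2 = |1 - p01 - p10| = |1 - 0.5900 - 0.8500| = 0.4400
t_mix ~ log(1/eps)/(1 - |lambda_2|)
= log(100)/(1 - 0.4400) = 4.6052/0.5600
= 8.2235

8.2235


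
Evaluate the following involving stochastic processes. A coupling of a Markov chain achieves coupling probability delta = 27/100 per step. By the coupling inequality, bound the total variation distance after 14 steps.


TV distance bound <= (1-delta)^n
= (1 - 0.2700)^14
= 0.7300^14
= 0.0122

0.0122


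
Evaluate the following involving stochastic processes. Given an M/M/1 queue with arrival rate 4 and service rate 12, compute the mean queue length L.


rho = 4/12 = 0.3333
L = rho/(1-rho)
= 0.3333/0.6667
= 0.5000

0.5000


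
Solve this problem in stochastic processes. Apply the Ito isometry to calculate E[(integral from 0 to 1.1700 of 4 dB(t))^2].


By Ito isometry: E[(int f dB)^2] = int f^2 dt
= 4^2 * 1.1700
= 16 * 1.1700 = 18.7200

18.7200


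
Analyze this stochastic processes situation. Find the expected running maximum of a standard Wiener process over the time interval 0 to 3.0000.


E(max B(s)) = sqrt(2t/pi)
= sqrt(2*3.0000/pi)
= sqrt(1.9099)
= 1.3820

1.3820


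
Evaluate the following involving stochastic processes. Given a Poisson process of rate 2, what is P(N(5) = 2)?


P(N(t)=k) = (lambda*t)^k * exp(-lambda*t) / k!
lambda*t = 10
= 10^2 * exp(-10) / 2!
= 100 * 4.5400e-05 / 2
= 0.0023

0.0023


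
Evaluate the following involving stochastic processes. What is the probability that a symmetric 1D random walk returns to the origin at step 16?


P(S(16) = 0) = C(16,8) / 4^8
= 12870 / 65536
= 0.1964

0.1964


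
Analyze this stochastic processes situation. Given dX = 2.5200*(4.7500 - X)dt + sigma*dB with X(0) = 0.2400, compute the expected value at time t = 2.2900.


E[X(t)] = mu + (X(0) - mu)*exp(-theta*t)
= 4.7500 + (0.2400 - 4.7500)*exp(-2.5200*2.2900)
= 4.7500 + -4.5100 * 0.0031
= 4.7359

4.7359


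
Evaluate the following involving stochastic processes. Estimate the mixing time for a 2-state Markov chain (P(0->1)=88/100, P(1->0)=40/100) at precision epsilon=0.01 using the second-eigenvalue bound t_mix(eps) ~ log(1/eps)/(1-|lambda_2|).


lambda_2 = |1 - p01 - p10| = |1 - 0.8800 - 0.4000| = 0.2800
t_mix ~ log(1/eps)/(1 - |lambda_2|)
= log(100)/(1 - 0.2800) = 4.6052/0.7200
= 6.3961

6.3961


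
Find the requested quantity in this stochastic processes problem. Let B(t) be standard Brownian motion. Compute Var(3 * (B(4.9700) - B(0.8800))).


Var(alpha*(B(t)-B(s))) = alpha^2 * (t-s)
= 3^2 * (4.9700 - 0.8800)
= 9 * 4.0900
= 36.8100

36.8100


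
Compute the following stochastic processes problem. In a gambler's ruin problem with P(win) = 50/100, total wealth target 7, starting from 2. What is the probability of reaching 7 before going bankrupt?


p = 1/2: P(win) = i/N = 2/7
= 0.2857

0.2857


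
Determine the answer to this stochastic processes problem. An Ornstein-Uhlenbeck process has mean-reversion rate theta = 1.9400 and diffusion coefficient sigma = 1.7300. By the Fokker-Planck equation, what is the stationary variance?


Stationary variance = sigma^2 / (2*theta)
= 1.7300^2 / (2*1.9400)
= 2.9929 / 3.8800
= 0.7714

0.7714


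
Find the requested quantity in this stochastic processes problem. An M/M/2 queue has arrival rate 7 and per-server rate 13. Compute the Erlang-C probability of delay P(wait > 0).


a = lambda/mu = 0.5385
rho = a/c = 0.2692
Erlang-C formula applied:
C(c,a) = 0.1142

0.1142


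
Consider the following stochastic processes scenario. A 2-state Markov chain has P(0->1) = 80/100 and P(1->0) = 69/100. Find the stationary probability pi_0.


Stationary distribution: pi_0 = p10/(p01+p10), pi_1 = p01/(p01+p10)
p01 = 0.8000, p10 = 0.6900
pi_0 = 0.4631

0.4631


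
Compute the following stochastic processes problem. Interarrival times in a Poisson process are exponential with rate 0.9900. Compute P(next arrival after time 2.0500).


P(X > t) = exp(-lambda * t)
= exp(-0.9900 * 2.0500)
= exp(-2.0295) = 0.1314

0.1314


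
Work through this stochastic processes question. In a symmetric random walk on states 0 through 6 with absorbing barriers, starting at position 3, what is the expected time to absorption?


For symmetric RW on 0,...,N with absorbing barriers, E(i) = i*(N-i)
E(3) = 3 * 3 = 9

9


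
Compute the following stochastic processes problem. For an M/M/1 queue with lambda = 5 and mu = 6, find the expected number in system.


rho = 5/6 = 0.8333
L = rho/(1-rho)
= 0.8333/0.1667
= 5.0000

5.0000


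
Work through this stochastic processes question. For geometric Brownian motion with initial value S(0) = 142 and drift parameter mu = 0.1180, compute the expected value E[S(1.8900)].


E[S(t)] = S(0) * exp(mu * t)
= 142 * exp(0.1180 * 1.8900)
= 142 * 1.2498
= 177.4781

177.4781


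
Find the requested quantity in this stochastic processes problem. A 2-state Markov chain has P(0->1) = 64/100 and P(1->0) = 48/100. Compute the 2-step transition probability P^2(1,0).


Computing P^2 by matrix multiplication.
P = [[0.3600, 0.6400], [0.4800, 0.5200]]
After raising P to the power 2:
P^2(1,0) = 0.4224

0.4224


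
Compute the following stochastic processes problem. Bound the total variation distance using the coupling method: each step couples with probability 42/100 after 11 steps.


TV distance bound <= (1-delta)^n
= (1 - 0.4200)^11
= 0.5800^11
= 0.0025

0.0025


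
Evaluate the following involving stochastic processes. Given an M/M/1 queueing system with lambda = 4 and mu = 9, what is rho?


rho = lambda/mu
= 4/9
= 0.4444

0.4444


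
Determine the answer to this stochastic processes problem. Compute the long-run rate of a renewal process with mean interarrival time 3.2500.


Long-run renewal rate = 1/E(X)
= 1/3.2500
= 0.3077

0.3077


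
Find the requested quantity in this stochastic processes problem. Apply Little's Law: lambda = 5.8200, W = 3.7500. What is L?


Little's Law: L = lambda * W
= 5.8200 * 3.7500
= 21.8250

21.8250


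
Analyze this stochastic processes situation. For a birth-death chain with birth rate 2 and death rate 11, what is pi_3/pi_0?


For birth-death process, pi_n/pi_0 = (lambda/mu)^n
= (2/11)^3
= 0.0060

0.0060


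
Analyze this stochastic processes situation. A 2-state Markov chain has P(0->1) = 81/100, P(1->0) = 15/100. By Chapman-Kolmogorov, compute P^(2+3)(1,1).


P^5 = P^2 * P^3
Computing via matrix multiplication of the transition matrix.
Entry (1,1) of P^5 = 0.8438

0.8438


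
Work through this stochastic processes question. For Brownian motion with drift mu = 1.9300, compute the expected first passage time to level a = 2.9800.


Expected first passage time = a/mu
= 2.9800/1.9300
= 1.5440

1.5440


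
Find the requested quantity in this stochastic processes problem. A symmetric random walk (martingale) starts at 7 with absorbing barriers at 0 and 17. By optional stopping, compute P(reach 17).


By optional stopping theorem: E(M at tau) = M(0) = 7
P(hit 17)*17 + P(hit 0)*0 = 7
P(hit 17) = (7 - 0)/(17 - 0) = 7/17 = 0.4118

0.4118


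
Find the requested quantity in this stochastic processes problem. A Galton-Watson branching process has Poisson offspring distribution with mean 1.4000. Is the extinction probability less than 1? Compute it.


Since mu = 1.4000 > 1, extinction prob q < 1.
Solve s = exp(mu*(s-1)) iteratively.
q = 0.4890

0.4890


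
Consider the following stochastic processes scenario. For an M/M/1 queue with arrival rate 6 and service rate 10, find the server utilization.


rho = lambda/mu
= 6/10
= 0.6000

0.6000


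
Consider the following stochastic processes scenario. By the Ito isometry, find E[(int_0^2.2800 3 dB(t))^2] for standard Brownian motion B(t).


By Ito isometry: E[(int f dB)^2] = int f^2 dt
= 3^2 * 2.2800
= 9 * 2.2800 = 20.5200

20.5200


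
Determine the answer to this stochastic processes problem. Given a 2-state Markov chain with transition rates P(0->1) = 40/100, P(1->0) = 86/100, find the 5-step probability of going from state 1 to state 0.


Computing P^5 by matrix multiplication.
P = [[0.6000, 0.4000], [0.8600, 0.1400]]
After raising P to the power 5:
P^5(1,0) = 0.6834

0.6834


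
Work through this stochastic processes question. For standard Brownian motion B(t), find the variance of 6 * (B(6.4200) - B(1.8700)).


Var(alpha*(B(t)-B(s))) = alpha^2 * (t-s)
= 6^2 * (6.4200 - 1.8700)
= 36 * 4.5500
= 163.8000

163.8000


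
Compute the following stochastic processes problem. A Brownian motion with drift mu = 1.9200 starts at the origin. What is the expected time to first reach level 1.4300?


Expected first passage time = a/mu
= 1.4300/1.9200
= 0.7448

0.7448


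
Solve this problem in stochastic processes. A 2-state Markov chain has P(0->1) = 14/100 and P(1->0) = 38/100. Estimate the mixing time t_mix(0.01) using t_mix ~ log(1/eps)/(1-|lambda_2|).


lambda_2 = |1 - p01 - p10| = |1 - 0.1400 - 0.3800| = 0.4800
t_mix ~ log(1/eps)/(1 - |lambda_2|)
= log(100)/(1 - 0.4800) = 4.6052/0.5200
= 8.8561

8.8561


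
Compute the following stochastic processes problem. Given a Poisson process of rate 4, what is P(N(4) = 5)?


P(N(t)=k) = (lambda*t)^k * exp(-lambda*t) / k!
lambda*t = 16
= 16^5 * exp(-16) / 5!
= 1048576 * 1.1254e-07 / 120
= 9.8335e-04

9.8335e-04


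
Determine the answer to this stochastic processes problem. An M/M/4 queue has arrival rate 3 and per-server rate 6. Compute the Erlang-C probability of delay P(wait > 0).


a = lambda/mu = 0.5000
rho = a/c = 0.1250
Erlang-C formula applied:
C(c,a) = 0.0018

0.0018


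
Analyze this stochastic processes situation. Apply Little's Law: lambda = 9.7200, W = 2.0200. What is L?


Little's Law: L = lambda * W
= 9.7200 * 2.0200
= 19.6344

19.6344


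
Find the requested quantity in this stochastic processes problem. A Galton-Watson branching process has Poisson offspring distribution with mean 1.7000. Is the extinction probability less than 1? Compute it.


Since mu = 1.7000 > 1, extinction prob q < 1.
Solve s = exp(mu*(s-1)) iteratively.
q = 0.3088

0.3088


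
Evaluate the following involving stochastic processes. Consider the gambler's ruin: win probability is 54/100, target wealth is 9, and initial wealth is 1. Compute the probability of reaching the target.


Gambler's ruin formula:
r = q/p = 0.4600/0.5400 = 0.8519
P(win) = (1 - r^i)/(1 - r^N)
= (1 - 0.8519^1)/(1 - 0.8519^9)
= 0.1940

0.1940


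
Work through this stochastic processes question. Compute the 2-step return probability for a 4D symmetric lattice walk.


P(return in 2 steps) = P(reverse first step) = 1/(2d)
= 1/8
= 0.1250

0.1250


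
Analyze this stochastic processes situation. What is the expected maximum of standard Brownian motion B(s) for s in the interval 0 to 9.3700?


E(max B(s)) = sqrt(2t/pi)
= sqrt(2*9.3700/pi)
= sqrt(5.9651)
= 2.4424

2.4424


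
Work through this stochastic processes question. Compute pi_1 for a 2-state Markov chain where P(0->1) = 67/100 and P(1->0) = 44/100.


Stationary distribution: pi_0 = p10/(p01+p10), pi_1 = p01/(p01+p10)
p01 = 0.6700, p10 = 0.4400
pi_1 = 0.6036

0.6036


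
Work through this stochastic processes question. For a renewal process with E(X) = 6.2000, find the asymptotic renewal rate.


Long-run renewal rate = 1/E(X)
= 1/6.2000
= 0.1613

0.1613


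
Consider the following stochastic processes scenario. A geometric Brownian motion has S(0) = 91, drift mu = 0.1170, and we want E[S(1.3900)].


E[S(t)] = S(0) * exp(mu * t)
= 91 * exp(0.1170 * 1.3900)
= 91 * 1.1766
= 107.0707

107.0707


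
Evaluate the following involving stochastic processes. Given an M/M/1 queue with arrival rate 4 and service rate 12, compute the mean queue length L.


rho = 4/12 = 0.3333
L = rho/(1-rho)
= 0.3333/0.6667
= 0.5000

0.5000


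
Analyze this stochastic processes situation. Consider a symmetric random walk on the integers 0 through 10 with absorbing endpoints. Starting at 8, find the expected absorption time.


For symmetric RW on 0,...,N with absorbing barriers, E(i) = i*(N-i)
E(8) = 8 * 2 = 16

16


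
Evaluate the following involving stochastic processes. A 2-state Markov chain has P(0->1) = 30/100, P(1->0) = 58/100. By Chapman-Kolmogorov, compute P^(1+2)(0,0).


P^3 = P^1 * P^2
Computing via matrix multiplication of the transition matrix.
Entry (0,0) of P^3 = 0.6597

0.6597


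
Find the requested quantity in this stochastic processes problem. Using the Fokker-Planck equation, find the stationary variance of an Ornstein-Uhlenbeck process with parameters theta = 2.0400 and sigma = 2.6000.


Stationary variance = sigma^2 / (2*theta)
= 2.6000^2 / (2*2.0400)
= 6.7600 / 4.0800
= 1.6569

1.6569


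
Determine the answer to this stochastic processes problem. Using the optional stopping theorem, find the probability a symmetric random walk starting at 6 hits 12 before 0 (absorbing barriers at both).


By optional stopping theorem: E(M at tau) = M(0) = 6
P(hit 12)*12 + P(hit 0)*0 = 6
P(hit 12) = (6 - 0)/(12 - 0) = 1/2 = 0.5000

0.5000


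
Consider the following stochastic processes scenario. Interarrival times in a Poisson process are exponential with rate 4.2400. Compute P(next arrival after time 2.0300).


P(X > t) = exp(-lambda * t)
= exp(-4.2400 * 2.0300)
= exp(-8.6072) = 1.8278e-04

1.8278e-04


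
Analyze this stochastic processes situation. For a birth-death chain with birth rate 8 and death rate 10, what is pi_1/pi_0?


For birth-death process, pi_n/pi_0 = (lambda/mu)^n
= (8/10)^1
= 0.8000

0.8000


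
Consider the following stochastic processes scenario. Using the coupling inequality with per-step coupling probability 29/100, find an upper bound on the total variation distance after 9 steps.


TV distance bound <= (1-delta)^n
= (1 - 0.2900)^9
= 0.7100^9
= 0.0458

0.0458


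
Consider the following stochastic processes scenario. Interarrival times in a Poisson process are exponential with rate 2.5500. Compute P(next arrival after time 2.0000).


P(X > t) = exp(-lambda * t)
= exp(-2.5500 * 2.0000)
= exp(-5.1000) = 0.0061

0.0061


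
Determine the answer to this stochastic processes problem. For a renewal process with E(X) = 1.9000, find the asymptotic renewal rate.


Long-run renewal rate = 1/E(X)
= 1/1.9000
= 0.5263

0.5263


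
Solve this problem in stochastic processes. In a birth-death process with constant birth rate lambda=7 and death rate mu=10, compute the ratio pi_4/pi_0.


For birth-death process, pi_n/pi_0 = (lambda/mu)^n
= (7/10)^4
= 0.2401

0.2401


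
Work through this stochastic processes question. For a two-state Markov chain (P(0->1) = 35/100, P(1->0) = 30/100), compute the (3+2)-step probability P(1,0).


P^5 = P^3 * P^2
Computing via matrix multiplication of the transition matrix.
Entry (1,0) of P^5 = 0.4591

0.4591


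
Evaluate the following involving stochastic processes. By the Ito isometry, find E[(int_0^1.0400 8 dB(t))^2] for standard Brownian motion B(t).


By Ito isometry: E[(int f dB)^2] = int f^2 dt
= 8^2 * 1.0400
= 64 * 1.0400 = 66.5600

66.5600


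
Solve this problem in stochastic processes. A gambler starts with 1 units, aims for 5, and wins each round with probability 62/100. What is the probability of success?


Gambler's ruin formula:
r = q/p = 0.3800/0.6200 = 0.6129
P(win) = (1 - r^i)/(1 - r^N)
= (1 - 0.6129^1)/(1 - 0.6129^5)
= 0.4237

0.4237


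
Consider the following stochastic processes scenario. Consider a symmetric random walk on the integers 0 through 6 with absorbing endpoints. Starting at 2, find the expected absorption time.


For symmetric RW on 0,...,N with absorbing barriers, E(i) = i*(N-i)
E(2) = 2 * 4 = 8

8


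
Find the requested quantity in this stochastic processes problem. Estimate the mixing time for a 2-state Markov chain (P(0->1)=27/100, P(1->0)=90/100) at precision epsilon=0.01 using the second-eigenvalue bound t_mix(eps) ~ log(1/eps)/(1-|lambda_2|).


lambda_2 = |1 - p01 - p10| = |1 - 0.2700 - 0.9000| = 0.1700
t_mix ~ log(1/eps)/(1 - |lambda_2|)
= log(100)/(1 - 0.1700) = 4.6052/0.8300
= 5.5484

5.5484


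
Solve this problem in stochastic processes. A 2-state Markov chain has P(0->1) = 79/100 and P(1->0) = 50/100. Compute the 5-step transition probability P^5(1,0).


Computing P^5 by matrix multiplication.
P = [[0.2100, 0.7900], [0.5000, 0.5000]]
After raising P to the power 5:
P^5(1,0) = 0.3884

0.3884


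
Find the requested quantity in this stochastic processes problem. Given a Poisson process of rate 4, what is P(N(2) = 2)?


P(N(t)=k) = (lambda*t)^k * exp(-lambda*t) / k!
lambda*t = 8
= 8^2 * exp(-8) / 2!
= 64 * 3.3546e-04 / 2
= 0.0107

0.0107


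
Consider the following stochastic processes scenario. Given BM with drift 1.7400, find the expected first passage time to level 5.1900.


Expected first passage time = a/mu
= 5.1900/1.7400
= 2.9828

2.9828


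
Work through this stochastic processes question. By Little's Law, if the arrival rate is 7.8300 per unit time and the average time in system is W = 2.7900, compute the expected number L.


Little's Law: L = lambda * W
= 7.8300 * 2.7900
= 21.8457

21.8457


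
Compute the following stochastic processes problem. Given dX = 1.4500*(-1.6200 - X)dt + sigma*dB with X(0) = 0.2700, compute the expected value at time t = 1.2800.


E[X(t)] = mu + (X(0) - mu)*exp(-theta*t)
= -1.6200 + (0.2700 - -1.6200)*exp(-1.4500*1.2800)
= -1.6200 + 1.8900 * 0.1563
= -1.3246

-1.3246


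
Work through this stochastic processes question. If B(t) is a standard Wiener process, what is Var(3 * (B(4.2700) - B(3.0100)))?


Var(alpha*(B(t)-B(s))) = alpha^2 * (t-s)
= 3^2 * (4.2700 - 3.0100)
= 9 * 1.2600
= 11.3400

11.3400


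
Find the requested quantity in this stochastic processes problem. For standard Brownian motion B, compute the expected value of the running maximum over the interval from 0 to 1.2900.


E(max B(s)) = sqrt(2t/pi)
= sqrt(2*1.2900/pi)
= sqrt(0.8212)
= 0.9062

0.9062


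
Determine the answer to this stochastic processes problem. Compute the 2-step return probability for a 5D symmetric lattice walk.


P(return in 2 steps) = P(reverse first step) = 1/(2d)
= 1/10
= 0.1000

0.1000


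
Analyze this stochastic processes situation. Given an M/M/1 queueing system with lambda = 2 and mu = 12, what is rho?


rho = lambda/mu
= 2/12
= 0.1667

0.1667


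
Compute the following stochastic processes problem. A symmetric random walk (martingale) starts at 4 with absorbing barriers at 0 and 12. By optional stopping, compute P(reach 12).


By optional stopping theorem: E(M at tau) = M(0) = 4
P(hit 12)*12 + P(hit 0)*0 = 4
P(hit 12) = (4 - 0)/(12 - 0) = 1/3 = 0.3333

0.3333


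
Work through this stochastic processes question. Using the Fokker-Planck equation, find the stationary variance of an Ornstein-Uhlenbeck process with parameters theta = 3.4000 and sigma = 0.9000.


Stationary variance = sigma^2 / (2*theta)
= 0.9000^2 / (2*3.4000)
= 0.8100 / 6.8000
= 0.1191

0.1191


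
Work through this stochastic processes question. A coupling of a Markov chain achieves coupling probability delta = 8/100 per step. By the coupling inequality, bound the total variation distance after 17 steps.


TV distance bound <= (1-delta)^n
= (1 - 0.0800)^17
= 0.9200^17
= 0.2423

0.2423


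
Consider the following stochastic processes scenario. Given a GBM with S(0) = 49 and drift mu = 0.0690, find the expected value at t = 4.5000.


E[S(t)] = S(0) * exp(mu * t)
= 49 * exp(0.0690 * 4.5000)
= 49 * 1.3641
= 66.8412

66.8412


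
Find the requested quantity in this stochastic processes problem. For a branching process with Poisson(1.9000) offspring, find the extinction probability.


Since mu = 1.9000 > 1, extinction prob q < 1.
Solve s = exp(mu*(s-1)) iteratively.
q = 0.2328

0.2328


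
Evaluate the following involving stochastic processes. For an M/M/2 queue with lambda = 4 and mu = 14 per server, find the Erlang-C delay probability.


a = lambda/mu = 0.2857
rho = a/c = 0.1429
Erlang-C formula applied:
C(c,a) = 0.0357

0.0357


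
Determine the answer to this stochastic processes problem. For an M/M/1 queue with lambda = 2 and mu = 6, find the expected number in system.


rho = 2/6 = 0.3333
L = rho/(1-rho)
= 0.3333/0.6667
= 0.5000

0.5000


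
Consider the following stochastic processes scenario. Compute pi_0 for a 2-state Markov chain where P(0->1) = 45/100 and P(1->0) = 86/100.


Stationary distribution: pi_0 = p10/(p01+p10), pi_1 = p01/(p01+p10)
p01 = 0.4500, p10 = 0.8600
pi_0 = 0.6565

0.6565


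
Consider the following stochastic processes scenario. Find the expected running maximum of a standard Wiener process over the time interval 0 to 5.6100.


E(max B(s)) = sqrt(2t/pi)
= sqrt(2*5.6100/pi)
= sqrt(3.5714)
= 1.8898

1.8898


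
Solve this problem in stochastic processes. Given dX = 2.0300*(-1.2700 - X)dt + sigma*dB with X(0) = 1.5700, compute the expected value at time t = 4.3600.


E[X(t)] = mu + (X(0) - mu)*exp(-theta*t)
= -1.2700 + (1.5700 - -1.2700)*exp(-2.0300*4.3600)
= -1.2700 + 2.8400 * 1.4327e-04
= -1.2696

-1.2696


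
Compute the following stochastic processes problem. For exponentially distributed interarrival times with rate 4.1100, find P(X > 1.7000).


P(X > t) = exp(-lambda * t)
= exp(-4.1100 * 1.7000)
= exp(-6.9870) = 9.2381e-04

9.2381e-04


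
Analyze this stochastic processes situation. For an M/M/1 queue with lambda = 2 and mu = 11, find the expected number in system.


rho = 2/11 = 0.1818
L = rho/(1-rho)
= 0.1818/0.8182
= 0.2222

0.2222


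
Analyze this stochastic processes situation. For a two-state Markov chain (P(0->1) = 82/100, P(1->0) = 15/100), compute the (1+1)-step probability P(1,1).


P^2 = P^1 * P^1
Computing via matrix multiplication of the transition matrix.
Entry (1,1) of P^2 = 0.8455

0.8455


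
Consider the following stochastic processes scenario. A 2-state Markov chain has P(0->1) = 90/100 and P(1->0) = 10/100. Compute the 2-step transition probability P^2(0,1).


Computing P^2 by matrix multiplication.
P = [[0.1000, 0.9000], [0.1000, 0.9000]]
After raising P to the power 2:
P^2(0,1) = 0.9000

0.9000


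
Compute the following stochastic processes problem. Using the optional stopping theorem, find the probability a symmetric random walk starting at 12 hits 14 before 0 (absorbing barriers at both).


By optional stopping theorem: E(M at tau) = M(0) = 12
P(hit 14)*14 + P(hit 0)*0 = 12
P(hit 14) = (12 - 0)/(14 - 0) = 6/7 = 0.8571

0.8571


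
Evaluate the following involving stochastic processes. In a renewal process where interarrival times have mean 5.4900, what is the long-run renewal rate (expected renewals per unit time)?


Long-run renewal rate = 1/E(X)
= 1/5.4900
= 0.1821

0.1821


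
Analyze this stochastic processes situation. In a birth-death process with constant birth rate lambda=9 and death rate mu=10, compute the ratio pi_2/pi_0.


For birth-death process, pi_n/pi_0 = (lambda/mu)^n
= (9/10)^2
= 0.8100

0.8100


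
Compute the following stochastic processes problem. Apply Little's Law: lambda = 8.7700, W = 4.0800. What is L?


Little's Law: L = lambda * W
= 8.7700 * 4.0800
= 35.7816

35.7816


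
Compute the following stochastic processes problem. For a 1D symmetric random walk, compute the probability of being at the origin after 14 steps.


P(S(14) = 0) = C(14,7) / 4^7
= 3432 / 16384
= 0.2095

0.2095


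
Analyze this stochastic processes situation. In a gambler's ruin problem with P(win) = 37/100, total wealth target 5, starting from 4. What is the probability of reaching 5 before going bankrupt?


Gambler's ruin formula:
r = q/p = 0.6300/0.3700 = 1.7027
P(win) = (1 - r^i)/(1 - r^N)
= (1 - 1.7027^4)/(1 - 1.7027^5)
= 0.5563

0.5563


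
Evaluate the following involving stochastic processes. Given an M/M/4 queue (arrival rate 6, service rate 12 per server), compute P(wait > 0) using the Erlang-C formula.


a = lambda/mu = 0.5000
rho = a/c = 0.1250
Erlang-C formula applied:
C(c,a) = 0.0018

0.0018


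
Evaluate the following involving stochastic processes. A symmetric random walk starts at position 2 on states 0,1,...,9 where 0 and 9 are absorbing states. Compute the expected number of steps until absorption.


For symmetric RW on 0,...,N with absorbing barriers, E(i) = i*(N-i)
E(2) = 2 * 7 = 14

14


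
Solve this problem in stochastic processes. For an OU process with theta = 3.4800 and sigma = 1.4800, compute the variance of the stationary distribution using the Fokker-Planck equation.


Stationary variance = sigma^2 / (2*theta)
= 1.4800^2 / (2*3.4800)
= 2.1904 / 6.9600
= 0.3147

0.3147


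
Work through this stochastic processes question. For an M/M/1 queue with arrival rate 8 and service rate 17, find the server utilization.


rho = lambda/mu
= 8/17
= 0.4706

0.4706


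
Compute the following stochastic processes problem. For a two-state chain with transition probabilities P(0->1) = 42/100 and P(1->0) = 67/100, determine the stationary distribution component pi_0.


Stationary distribution: pi_0 = p10/(p01+p10), pi_1 = p01/(p01+p10)
p01 = 0.4200, p10 = 0.6700
pi_0 = 0.6147

0.6147


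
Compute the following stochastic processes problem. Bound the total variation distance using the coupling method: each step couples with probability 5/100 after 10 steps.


TV distance bound <= (1-delta)^n
= (1 - 0.0500)^10
= 0.9500^10
= 0.5987

0.5987


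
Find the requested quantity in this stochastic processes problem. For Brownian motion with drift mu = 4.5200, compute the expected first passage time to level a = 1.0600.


Expected first passage time = a/mu
= 1.0600/4.5200
= 0.2345

0.2345


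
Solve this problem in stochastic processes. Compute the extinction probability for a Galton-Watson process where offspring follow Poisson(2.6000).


Since mu = 2.6000 > 1, extinction prob q < 1.
Solve s = exp(mu*(s-1)) iteratively.
q = 0.0951

0.0951


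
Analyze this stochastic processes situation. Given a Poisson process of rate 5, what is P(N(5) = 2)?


P(N(t)=k) = (lambda*t)^k * exp(-lambda*t) / k!
lambda*t = 25
= 25^2 * exp(-25) / 2!
= 625 * 1.3888e-11 / 2
= 4.3400e-09

4.3400e-09


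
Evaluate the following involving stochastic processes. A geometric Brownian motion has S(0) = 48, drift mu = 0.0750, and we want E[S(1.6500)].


E[S(t)] = S(0) * exp(mu * t)
= 48 * exp(0.0750 * 1.6500)
= 48 * 1.1317
= 54.3232

54.3232


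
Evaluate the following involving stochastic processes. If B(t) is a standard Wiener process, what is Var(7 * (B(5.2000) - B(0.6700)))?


Var(alpha*(B(t)-B(s))) = alpha^2 * (t-s)
= 7^2 * (5.2000 - 0.6700)
= 49 * 4.5300
= 221.9700

221.9700


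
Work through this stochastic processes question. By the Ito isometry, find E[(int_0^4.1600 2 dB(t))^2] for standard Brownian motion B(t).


By Ito isometry: E[(int f dB)^2] = int f^2 dt
= 2^2 * 4.1600
= 4 * 4.1600 = 16.6400

16.6400


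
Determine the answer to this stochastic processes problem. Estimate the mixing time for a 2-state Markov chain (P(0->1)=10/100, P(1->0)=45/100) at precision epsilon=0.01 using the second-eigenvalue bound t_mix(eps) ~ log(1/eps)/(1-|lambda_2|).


lambda_2 = |1 - p01 - p10| = |1 - 0.1000 - 0.4500| = 0.4500
t_mix ~ log(1/eps)/(1 - |lambda_2|)
= log(100)/(1 - 0.4500) = 4.6052/0.5500
= 8.3730

8.3730


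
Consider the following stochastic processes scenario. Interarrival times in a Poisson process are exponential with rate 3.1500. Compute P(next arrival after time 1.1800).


P(X > t) = exp(-lambda * t)
= exp(-3.1500 * 1.1800)
= exp(-3.7170) = 0.0243

0.0243


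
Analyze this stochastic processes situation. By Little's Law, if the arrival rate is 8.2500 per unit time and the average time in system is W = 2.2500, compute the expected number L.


Little's Law: L = lambda * W
= 8.2500 * 2.2500
= 18.5625

18.5625


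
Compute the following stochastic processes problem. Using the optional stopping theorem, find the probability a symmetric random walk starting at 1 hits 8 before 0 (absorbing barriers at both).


By optional stopping theorem: E(M at tau) = M(0) = 1
P(hit 8)*8 + P(hit 0)*0 = 1
P(hit 8) = (1 - 0)/(8 - 0) = 1/8 = 0.1250

0.1250


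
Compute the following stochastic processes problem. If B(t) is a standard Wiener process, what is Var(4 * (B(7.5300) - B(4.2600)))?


Var(alpha*(B(t)-B(s))) = alpha^2 * (t-s)
= 4^2 * (7.5300 - 4.2600)
= 16 * 3.2700
= 52.3200

52.3200


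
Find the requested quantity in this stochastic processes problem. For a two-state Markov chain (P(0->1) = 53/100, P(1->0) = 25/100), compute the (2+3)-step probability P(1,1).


P^5 = P^2 * P^3
Computing via matrix multiplication of the transition matrix.
Entry (1,1) of P^5 = 0.6797

0.6797


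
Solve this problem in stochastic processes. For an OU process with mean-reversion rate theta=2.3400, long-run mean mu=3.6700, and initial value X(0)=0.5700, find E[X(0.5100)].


E[X(t)] = mu + (X(0) - mu)*exp(-theta*t)
= 3.6700 + (0.5700 - 3.6700)*exp(-2.3400*0.5100)
= 3.6700 + -3.1000 * 0.3032
= 2.7301

2.7301


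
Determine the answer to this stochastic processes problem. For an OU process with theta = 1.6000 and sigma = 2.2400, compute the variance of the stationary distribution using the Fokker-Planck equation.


Stationary variance = sigma^2 / (2*theta)
= 2.2400^2 / (2*1.6000)
= 5.0176 / 3.2000
= 1.5680

1.5680


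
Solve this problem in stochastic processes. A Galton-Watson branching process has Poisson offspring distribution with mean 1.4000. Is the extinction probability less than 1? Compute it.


Since mu = 1.4000 > 1, extinction prob q < 1.
Solve s = exp(mu*(s-1)) iteratively.
q = 0.4890

0.4890


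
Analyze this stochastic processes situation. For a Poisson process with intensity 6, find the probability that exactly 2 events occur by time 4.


P(N(t)=k) = (lambda*t)^k * exp(-lambda*t) / k!
lambda*t = 24
= 24^2 * exp(-24) / 2!
= 576 * 3.7751e-11 / 2
= 1.0872e-08

1.0872e-08


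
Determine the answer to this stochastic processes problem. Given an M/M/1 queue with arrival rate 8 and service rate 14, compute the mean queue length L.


rho = 8/14 = 0.5714
L = rho/(1-rho)
= 0.5714/0.4286
= 1.3333

1.3333


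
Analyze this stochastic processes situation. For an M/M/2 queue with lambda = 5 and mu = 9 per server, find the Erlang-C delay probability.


a = lambda/mu = 0.5556
rho = a/c = 0.2778
Erlang-C formula applied:
C(c,a) = 0.1208

0.1208


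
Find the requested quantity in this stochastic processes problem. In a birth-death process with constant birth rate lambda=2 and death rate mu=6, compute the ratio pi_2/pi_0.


For birth-death process, pi_n/pi_0 = (lambda/mu)^n
= (2/6)^2
= 0.1111

0.1111


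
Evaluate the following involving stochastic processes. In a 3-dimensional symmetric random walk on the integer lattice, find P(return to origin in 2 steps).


P(return in 2 steps) = P(reverse first step) = 1/(2d)
= 1/6
= 0.1667

0.1667


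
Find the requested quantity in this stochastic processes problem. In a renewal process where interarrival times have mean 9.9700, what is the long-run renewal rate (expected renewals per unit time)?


Long-run renewal rate = 1/E(X)
= 1/9.9700
= 0.1003

0.1003


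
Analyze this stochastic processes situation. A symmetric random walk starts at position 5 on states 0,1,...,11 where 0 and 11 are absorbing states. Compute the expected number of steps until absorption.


For symmetric RW on 0,...,N with absorbing barriers, E(i) = i*(N-i)
E(5) = 5 * 6 = 30

30


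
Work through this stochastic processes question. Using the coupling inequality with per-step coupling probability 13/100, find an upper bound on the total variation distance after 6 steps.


TV distance bound <= (1-delta)^n
= (1 - 0.1300)^6
= 0.8700^6
= 0.4336

0.4336


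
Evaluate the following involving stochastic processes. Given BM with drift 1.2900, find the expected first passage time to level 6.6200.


Expected first passage time = a/mu
= 6.6200/1.2900
= 5.1318

5.1318


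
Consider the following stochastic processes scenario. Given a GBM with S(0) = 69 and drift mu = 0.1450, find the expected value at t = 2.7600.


E[S(t)] = S(0) * exp(mu * t)
= 69 * exp(0.1450 * 2.7600)
= 69 * 1.4921
= 102.9565

102.9565


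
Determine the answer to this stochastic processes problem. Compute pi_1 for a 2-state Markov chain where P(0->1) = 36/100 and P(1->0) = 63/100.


Stationary distribution: pi_0 = p10/(p01+p10), pi_1 = p01/(p01+p10)
p01 = 0.3600, p10 = 0.6300
pi_1 = 0.3636

0.3636


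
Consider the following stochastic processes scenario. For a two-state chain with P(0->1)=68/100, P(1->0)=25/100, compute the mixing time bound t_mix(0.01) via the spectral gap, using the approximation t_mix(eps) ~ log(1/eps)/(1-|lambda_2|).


lambda_2 = |1 - p01 - p10| = |1 - 0.6800 - 0.2500| = 0.0700
t_mix ~ log(1/eps)/(1 - |lambda_2|)
= log(100)/(1 - 0.0700) = 4.6052/0.9300
= 4.9518

4.9518


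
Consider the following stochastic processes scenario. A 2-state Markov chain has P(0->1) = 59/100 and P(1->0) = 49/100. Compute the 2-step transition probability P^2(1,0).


Computing P^2 by matrix multiplication.
P = [[0.4100, 0.5900], [0.4900, 0.5100]]
After raising P to the power 2:
P^2(1,0) = 0.4508

0.4508


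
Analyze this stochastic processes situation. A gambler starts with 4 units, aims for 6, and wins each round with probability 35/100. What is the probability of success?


Gambler's ruin formula:
r = q/p = 0.6500/0.3500 = 1.8571
P(win) = (1 - r^i)/(1 - r^N)
= (1 - 1.8571^4)/(1 - 1.8571^6)
= 0.2722

0.2722
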